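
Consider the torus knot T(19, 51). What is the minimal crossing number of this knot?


For a torus knot T(p, q) with gcd(p,q)=1,
the crossing number is min(p*(q-1), q*(p-1)).
p*(q-1) = 19*50 = 950
q*(p-1) = 51*18 = 918
min(950, 918) = 918

918


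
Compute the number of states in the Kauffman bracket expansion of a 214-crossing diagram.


Each crossing contributes 2 choices (A-smoothing or B-smoothing).
Total states = 2^214 = 26328072917139296674479506920917608079723773850137277813577744384

26328072917139296674479506920917608079723773850137277813577744384


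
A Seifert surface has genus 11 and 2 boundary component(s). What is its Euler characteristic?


chi = 2 - 2g - b
= 2 - 2*11 - 2
= 2 - 22 - 2 = -22

-22


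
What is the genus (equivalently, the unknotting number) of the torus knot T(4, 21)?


For a torus knot T(p,q), both the unknotting number and genus equal (p-1)(q-1)/2.
= (4-1)(21-1)/2
= 3*20/2
= 60/2 = 30

30


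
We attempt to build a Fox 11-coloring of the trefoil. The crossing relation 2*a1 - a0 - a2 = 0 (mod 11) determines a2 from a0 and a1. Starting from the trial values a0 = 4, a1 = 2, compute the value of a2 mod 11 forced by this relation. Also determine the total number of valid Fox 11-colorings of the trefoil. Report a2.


Step 1: Apply the given crossing relation 2*a1 - a0 - a2 = 0 (mod 11).
  a2 = 2*a1 - a0 mod 11
  a2 = 2*2 - 4 mod 11
  a2 = 4 - 4 mod 11
  a2 = 0 mod 11 = 0
Step 2: The trefoil has determinant 3.
  Number of Fox p-colorings (p prime) is p^2 if p = 3, else p.
  Since 11 does not divide 3, only trivial (constant) colorings exist.
  (So the trial a0 = 4, a1 = 2 with a0 != a1 does NOT extend to a valid coloring of the whole trefoil: the other two crossing relations require 3*(a1 - a0) = 0 (mod 11), which fails.)
  Total colorings = 11
Step 3: a2 = 0, total Fox 11-colorings = 11

0


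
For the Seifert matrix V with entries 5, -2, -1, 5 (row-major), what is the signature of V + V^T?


Step 1: V + V^T = [[10, -3], [-3, 10]]
Step 2: trace = 20, det = 91
Step 3: Discriminant = 20^2 - 4*91 = 36
Step 4: Eigenvalues: 13, 7
Step 5: Signature = (# positive eigenvalues) - (# negative eigenvalues) = 2

2


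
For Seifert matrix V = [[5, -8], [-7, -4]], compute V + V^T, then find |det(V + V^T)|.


Step 1: Form V + V^T where V = [[5, -8], [-7, -4]]
  V^T = [[5, -7], [-8, -4]]
  V + V^T = [[10, -15], [-15, -8]]
Step 2: det(V + V^T) = 10*(-8) - (-15)*(-15)
  = -80 - 225 = -305
Step 3: Knot determinant = |det(V + V^T)| = |-305| = 305

305


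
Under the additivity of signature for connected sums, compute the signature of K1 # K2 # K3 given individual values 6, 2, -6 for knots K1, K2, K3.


The signature is additive under connected sum.
signature(K1 # K2 # K3) = (6) + (2) + (-6)
= 2

2


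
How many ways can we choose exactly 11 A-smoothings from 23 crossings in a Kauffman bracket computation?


We choose which 11 of 23 crossings get A-smoothings.
C(23, 11) = 23! / (11! * 12!)
= 1352078

1352078


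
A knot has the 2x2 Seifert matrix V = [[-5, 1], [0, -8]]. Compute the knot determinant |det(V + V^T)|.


Step 1: Form V + V^T where V = [[-5, 1], [0, -8]]
  V^T = [[-5, 0], [1, -8]]
  V + V^T = [[-10, 1], [1, -16]]
Step 2: det(V + V^T) = (-10)*(-16) - 1*1
  = 160 - 1 = 159
Step 3: Knot determinant = |det(V + V^T)| = |159| = 159

159


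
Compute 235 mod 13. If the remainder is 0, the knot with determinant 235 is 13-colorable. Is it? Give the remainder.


Step 1: A knot is p-colorable if and only if p divides its determinant.
Step 2: Compute 235 mod 13.
235 = 18 * 13 + 1
Step 3: 235 mod 13 = 1
Step 4: The knot is 13-colorable: no

1


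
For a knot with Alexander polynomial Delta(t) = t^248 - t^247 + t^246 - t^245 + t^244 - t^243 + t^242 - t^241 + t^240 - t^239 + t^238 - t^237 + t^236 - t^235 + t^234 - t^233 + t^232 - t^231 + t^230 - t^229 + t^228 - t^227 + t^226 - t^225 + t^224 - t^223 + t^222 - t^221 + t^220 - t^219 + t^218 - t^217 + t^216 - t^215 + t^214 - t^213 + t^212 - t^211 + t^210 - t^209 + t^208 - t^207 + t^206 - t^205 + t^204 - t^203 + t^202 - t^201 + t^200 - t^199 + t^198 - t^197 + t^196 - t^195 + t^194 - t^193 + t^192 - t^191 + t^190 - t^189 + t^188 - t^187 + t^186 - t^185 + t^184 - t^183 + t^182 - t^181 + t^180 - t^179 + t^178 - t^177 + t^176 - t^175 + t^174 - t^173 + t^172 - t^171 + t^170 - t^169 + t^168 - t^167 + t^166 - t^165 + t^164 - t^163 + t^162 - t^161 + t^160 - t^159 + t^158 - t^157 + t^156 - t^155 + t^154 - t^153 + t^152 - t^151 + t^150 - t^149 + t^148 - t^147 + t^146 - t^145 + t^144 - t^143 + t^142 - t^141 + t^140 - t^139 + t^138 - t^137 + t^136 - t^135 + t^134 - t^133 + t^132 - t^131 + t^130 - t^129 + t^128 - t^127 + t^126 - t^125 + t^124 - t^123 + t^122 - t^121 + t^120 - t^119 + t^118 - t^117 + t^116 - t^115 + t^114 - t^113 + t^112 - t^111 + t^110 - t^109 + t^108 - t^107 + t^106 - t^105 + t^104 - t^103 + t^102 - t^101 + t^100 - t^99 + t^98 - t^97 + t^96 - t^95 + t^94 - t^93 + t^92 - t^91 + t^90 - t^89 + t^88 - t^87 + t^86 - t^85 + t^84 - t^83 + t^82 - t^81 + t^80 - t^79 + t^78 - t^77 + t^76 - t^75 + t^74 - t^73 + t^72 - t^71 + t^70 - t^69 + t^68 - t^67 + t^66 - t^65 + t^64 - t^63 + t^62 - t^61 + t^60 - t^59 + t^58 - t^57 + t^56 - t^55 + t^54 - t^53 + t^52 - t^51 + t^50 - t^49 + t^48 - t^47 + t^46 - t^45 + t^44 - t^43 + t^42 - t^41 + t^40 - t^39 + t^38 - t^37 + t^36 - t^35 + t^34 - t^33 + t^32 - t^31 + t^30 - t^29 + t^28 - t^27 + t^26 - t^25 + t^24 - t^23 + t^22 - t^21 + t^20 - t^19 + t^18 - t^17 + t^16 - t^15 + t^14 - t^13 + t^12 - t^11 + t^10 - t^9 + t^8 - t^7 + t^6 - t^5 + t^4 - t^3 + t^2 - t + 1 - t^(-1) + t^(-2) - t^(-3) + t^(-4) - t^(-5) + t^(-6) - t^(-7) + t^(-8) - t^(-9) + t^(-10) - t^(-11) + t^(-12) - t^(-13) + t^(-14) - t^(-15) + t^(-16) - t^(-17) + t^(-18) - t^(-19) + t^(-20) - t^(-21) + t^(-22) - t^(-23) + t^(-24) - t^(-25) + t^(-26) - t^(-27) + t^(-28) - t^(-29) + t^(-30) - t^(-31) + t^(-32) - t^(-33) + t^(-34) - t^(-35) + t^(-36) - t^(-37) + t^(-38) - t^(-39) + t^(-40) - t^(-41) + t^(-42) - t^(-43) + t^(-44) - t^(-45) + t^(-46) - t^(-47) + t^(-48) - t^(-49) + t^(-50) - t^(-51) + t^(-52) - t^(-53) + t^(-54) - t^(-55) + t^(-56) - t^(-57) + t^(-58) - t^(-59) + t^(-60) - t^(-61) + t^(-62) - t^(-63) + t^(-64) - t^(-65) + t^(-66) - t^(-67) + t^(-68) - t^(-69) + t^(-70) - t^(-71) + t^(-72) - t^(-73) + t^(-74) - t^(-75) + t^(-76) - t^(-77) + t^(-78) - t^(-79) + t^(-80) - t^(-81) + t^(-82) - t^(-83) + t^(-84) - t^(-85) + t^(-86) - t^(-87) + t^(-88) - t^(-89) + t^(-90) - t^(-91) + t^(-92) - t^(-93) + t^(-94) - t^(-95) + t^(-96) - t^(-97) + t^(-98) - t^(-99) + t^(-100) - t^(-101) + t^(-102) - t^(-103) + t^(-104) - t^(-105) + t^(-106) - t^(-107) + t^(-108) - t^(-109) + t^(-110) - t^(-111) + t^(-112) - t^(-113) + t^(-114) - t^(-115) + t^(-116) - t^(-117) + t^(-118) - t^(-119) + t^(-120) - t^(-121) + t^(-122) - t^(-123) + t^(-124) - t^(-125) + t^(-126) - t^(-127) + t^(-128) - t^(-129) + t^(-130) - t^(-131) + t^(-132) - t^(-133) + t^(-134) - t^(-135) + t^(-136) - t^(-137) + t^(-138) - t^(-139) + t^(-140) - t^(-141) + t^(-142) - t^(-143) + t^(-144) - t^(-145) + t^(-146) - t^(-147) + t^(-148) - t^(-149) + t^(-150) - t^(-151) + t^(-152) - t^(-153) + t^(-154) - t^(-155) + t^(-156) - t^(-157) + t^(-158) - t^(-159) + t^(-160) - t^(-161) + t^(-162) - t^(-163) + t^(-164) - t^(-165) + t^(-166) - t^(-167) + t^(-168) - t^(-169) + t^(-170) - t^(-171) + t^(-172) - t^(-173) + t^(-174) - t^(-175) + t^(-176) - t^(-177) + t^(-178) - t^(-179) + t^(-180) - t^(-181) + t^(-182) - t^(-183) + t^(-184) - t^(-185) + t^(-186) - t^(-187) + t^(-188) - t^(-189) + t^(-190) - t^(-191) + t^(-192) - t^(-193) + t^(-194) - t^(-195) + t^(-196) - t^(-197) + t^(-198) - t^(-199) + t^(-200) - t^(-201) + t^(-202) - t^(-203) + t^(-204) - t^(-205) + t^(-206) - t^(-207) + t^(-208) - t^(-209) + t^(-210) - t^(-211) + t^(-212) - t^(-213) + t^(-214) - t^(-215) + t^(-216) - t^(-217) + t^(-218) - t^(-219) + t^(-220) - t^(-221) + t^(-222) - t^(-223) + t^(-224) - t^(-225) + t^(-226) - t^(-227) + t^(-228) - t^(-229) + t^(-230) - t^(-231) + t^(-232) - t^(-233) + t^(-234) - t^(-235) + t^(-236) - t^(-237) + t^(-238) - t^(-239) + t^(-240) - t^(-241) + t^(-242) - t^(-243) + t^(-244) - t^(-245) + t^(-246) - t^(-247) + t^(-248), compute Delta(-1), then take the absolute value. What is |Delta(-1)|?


Step 1: The polynomial has 497 terms with alternating signs, exponents from 248 down to -248.
Step 2: Substitute t = -1. The i-th term has coefficient (-1)^i and exponent (m-i),
  so its value is (-1)^i * (-1)^(m-i) = (-1)^m = 1 for every i.
Step 3: All 497 terms equal 1, so Delta(-1) = 497 * (1) = 497
Step 4: |Delta(-1)| = 497

497


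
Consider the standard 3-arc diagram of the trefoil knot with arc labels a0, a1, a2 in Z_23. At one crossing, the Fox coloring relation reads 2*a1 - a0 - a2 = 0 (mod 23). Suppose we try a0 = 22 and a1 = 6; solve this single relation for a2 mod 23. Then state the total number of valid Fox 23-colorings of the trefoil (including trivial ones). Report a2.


Step 1: Apply the given crossing relation 2*a1 - a0 - a2 = 0 (mod 23).
  a2 = 2*a1 - a0 mod 23
  a2 = 2*6 - 22 mod 23
  a2 = 12 - 22 mod 23
  a2 = -10 mod 23 = 13
Step 2: The trefoil has determinant 3.
  Number of Fox p-colorings (p prime) is p^2 if p = 3, else p.
  Since 23 does not divide 3, only trivial (constant) colorings exist.
  (So the trial a0 = 22, a1 = 6 with a0 != a1 does NOT extend to a valid coloring of the whole trefoil: the other two crossing relations require 3*(a1 - a0) = 0 (mod 23), which fails.)
  Total colorings = 23
Step 3: a2 = 13, total Fox 23-colorings = 23

13


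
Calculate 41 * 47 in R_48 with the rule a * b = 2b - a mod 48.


41 * 47 = 2*47 - 41 mod 48
= 94 - 41 mod 48
= 53 mod 48 = 5

5


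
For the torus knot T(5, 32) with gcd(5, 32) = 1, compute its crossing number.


For a torus knot T(p, q) with gcd(p,q)=1,
the crossing number is min(p*(q-1), q*(p-1)).
p*(q-1) = 5*31 = 155
q*(p-1) = 32*4 = 128
min(155, 128) = 128

128


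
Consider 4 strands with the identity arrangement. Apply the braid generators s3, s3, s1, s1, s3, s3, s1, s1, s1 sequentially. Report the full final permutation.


Starting with identity [1, 2, 3, 4].
Apply generators in sequence:
  After s3: [1, 2, 4, 3]
  After s3: [1, 2, 3, 4]
  After s1: [2, 1, 3, 4]
  After s1: [1, 2, 3, 4]
  After s3: [1, 2, 4, 3]
  After s3: [1, 2, 3, 4]
  After s1: [2, 1, 3, 4]
  After s1: [1, 2, 3, 4]
  After s1: [2, 1, 3, 4]
Final permutation: [2, 1, 3, 4]

[2, 1, 3, 4]


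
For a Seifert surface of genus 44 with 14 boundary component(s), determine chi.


chi = 2 - 2g - b
= 2 - 2*44 - 14
= 2 - 88 - 14 = -100

-100


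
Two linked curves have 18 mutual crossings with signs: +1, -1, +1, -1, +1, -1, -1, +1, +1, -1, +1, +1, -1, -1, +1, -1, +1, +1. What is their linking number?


Step 1: Count positive crossings: 10
Step 2: Count negative crossings: 8
Step 3: Sum of signs = 10 - 8 = 2
Step 4: Linking number = sum/2 = 2/2 = 1

1


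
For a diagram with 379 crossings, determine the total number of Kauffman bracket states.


Each crossing contributes 2 choices (A-smoothing or B-smoothing).
Total states = 2^379 = 1231312693637327475383720003129487931408741852202045208373384168882678805359287831606695820465153613775207124697088

1231312693637327475383720003129487931408741852202045208373384168882678805359287831606695820465153613775207124697088


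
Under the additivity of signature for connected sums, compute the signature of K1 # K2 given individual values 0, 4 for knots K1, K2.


The signature is additive under connected sum.
signature(K1 # K2) = (0) + (4)
= 4

4


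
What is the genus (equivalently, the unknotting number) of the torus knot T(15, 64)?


For a torus knot T(p,q), both the unknotting number and genus equal (p-1)(q-1)/2.
= (15-1)(64-1)/2
= 14*63/2
= 882/2 = 441

441


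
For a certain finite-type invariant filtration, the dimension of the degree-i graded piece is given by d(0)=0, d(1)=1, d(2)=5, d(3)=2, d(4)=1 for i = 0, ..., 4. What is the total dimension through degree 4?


Total dimension = d(0) + d(1) + ... + d(4)
= 0 + 1 + 5 + 2 + 1
= 9

9


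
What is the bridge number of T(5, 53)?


The bridge number of T(p,q) is min(p,q).
min(5, 53) = 5

5


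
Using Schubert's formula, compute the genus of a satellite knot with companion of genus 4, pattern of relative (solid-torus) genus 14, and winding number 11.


Schubert: g(satellite) = g_rel(pattern) + |winding| * g(companion),
where g_rel(pattern) is the genus of the pattern relative to the solid torus.
= 14 + 11 * 4
= 14 + 44 = 58

58


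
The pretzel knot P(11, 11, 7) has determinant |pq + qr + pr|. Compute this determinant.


Step 1: Compute pq + qr + pr.
pq = 11*11 = 121
qr = 11*7 = 77
pr = 11*7 = 77
pq + qr + pr = 121 + 77 + 77 = 275
Step 2: Take absolute value.
det(P(11,11,7)) = |275| = 275

275


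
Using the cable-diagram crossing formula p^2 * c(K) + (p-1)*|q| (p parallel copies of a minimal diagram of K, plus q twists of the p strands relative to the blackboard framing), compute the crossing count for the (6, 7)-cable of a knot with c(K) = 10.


Step 1: Each of the c(K) crossings of the companion diagram becomes p*p = p^2 crossings among the p parallel strands, and each of the |q| twists s_1 s_2 ... s_(p-1) adds (p-1) crossings.
  Crossings = p^2 * c(K) + (p-1)*|q|
Step 2: = 6^2 * 10 + (6-1)*7
Step 3: = 36*10 + 5*7
Step 4: = 360 + 35 = 395

395


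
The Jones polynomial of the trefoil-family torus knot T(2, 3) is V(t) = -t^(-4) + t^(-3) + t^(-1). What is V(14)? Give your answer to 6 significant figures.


Substituting t = 14 into V(t) = -t^(-4) + t^(-3) + t^(-1):
  (-)t^(-4) = -2.60308e-05
  (+)t^(-3) = 0.000364431
  (+)t^(-1) = 0.0714286
Sum = (-2.60308e-05) + (0.000364431) + (0.0714286)
= 0.07176697209
Rounded to 6 significant figures: 0.071767

0.071767


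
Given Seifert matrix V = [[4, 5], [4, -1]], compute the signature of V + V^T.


Step 1: V + V^T = [[8, 9], [9, -2]]
Step 2: trace = 6, det = -97
Step 3: Discriminant = 6^2 - 4*(-97) = 424
Step 4: Eigenvalues: 13.2956, -7.29563
Step 5: Signature = (# positive eigenvalues) - (# negative eigenvalues) = 0

0


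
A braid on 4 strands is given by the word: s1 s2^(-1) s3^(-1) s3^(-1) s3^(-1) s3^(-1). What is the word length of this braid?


The word length counts the number of generators (including inverses).
Listing each generator: s1, s2^(-1), s3^(-1), s3^(-1), s3^(-1), s3^(-1)
There are 6 generators in this braid word.

6


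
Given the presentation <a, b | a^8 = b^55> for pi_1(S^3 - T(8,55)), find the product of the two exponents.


The relation is a^8 = b^55.
Product of exponents = 8 * 55
= 440

440


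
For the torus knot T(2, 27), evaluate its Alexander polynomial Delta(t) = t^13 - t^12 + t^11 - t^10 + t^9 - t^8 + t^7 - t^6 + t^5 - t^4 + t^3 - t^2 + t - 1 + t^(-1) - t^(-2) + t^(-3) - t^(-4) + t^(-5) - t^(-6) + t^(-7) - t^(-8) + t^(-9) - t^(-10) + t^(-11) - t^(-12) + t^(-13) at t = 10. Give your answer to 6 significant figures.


Substituting t = 10 into Delta(t) = t^13 - t^12 + t^11 - t^10 + t^9 - t^8 + t^7 - t^6 + t^5 - t^4 + t^3 - t^2 + t - 1 + t^(-1) - t^(-2) + t^(-3) - t^(-4) + t^(-5) - t^(-6) + t^(-7) - t^(-8) + t^(-9) - t^(-10) + t^(-11) - t^(-12) + t^(-13):
Term values: (10000000000000) + (-1000000000000) + (100000000000) + (-10000000000) + (1000000000) + (-100000000) + (10000000) + (-1000000) + (100000) + (-10000) + (1000) + (-100) + (10) + (-1) + (0.1) + (-0.01) + (0.001) + (-0.0001) + (1e-05) + (-1e-06) + (1e-07) + (-1e-08) + (1e-09) + (-1e-10) + (1e-11) + (-1e-12) + (1e-13)
Sum = 9.090909091e+12
Rounded to 6 significant figures: 9.09091e+12

9.09091e+12


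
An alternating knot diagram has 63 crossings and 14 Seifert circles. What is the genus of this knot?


For alternating knots, g = (c - s + 1)/2.
= (63 - 14 + 1)/2
= 50/2 = 25

25


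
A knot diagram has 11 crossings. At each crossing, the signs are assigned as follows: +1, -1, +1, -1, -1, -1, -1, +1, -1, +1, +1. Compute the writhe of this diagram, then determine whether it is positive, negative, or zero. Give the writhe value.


Step 1: Count positive crossings (+1).
Positive crossings: 5
Step 2: Count negative crossings (-1).
Negative crossings: 6
Step 3: Writhe = (positive) - (negative)
w = 5 - 6 = -1
Step 4: |w| = 1, and w is negative

-1


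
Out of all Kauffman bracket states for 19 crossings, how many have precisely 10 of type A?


We choose which 10 of 19 crossings get A-smoothings.
C(19, 10) = 19! / (10! * 9!)
= 92378

92378


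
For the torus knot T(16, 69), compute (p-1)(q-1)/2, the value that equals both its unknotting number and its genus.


For a torus knot T(p,q), both the unknotting number and genus equal (p-1)(q-1)/2.
= (16-1)(69-1)/2
= 15*68/2
= 1020/2 = 510

510


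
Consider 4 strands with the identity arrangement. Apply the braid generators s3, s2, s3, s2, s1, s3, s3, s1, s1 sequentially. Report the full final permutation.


Starting with identity [1, 2, 3, 4].
Apply generators in sequence:
  After s3: [1, 2, 4, 3]
  After s2: [1, 4, 2, 3]
  After s3: [1, 4, 3, 2]
  After s2: [1, 3, 4, 2]
  After s1: [3, 1, 4, 2]
  After s3: [3, 1, 2, 4]
  After s3: [3, 1, 4, 2]
  After s1: [1, 3, 4, 2]
  After s1: [3, 1, 4, 2]
Final permutation: [3, 1, 4, 2]

[3, 1, 4, 2]


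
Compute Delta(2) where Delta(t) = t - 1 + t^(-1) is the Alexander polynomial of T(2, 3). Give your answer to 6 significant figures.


Substituting t = 2 into Delta(t) = t - 1 + t^(-1):
Term values: (2) + (-1) + (0.5)
Sum = 1.5
Rounded to 6 significant figures: 1.5

1.5


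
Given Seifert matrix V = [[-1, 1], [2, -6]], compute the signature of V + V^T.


Step 1: V + V^T = [[-2, 3], [3, -12]]
Step 2: trace = -14, det = 15
Step 3: Discriminant = (-14)^2 - 4*15 = 136
Step 4: Eigenvalues: -1.16905, -12.831
Step 5: Signature = (# positive eigenvalues) - (# negative eigenvalues) = -2

-2


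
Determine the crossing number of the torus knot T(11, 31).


For a torus knot T(p, q) with gcd(p,q)=1,
the crossing number is min(p*(q-1), q*(p-1)).
p*(q-1) = 11*30 = 330
q*(p-1) = 31*10 = 310
min(330, 310) = 310

310


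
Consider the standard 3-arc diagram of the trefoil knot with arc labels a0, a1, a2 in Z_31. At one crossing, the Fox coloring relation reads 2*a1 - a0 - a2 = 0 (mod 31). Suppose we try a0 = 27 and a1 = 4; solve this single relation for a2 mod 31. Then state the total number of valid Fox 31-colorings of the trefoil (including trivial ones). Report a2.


Step 1: Apply the given crossing relation 2*a1 - a0 - a2 = 0 (mod 31).
  a2 = 2*a1 - a0 mod 31
  a2 = 2*4 - 27 mod 31
  a2 = 8 - 27 mod 31
  a2 = -19 mod 31 = 12
Step 2: The trefoil has determinant 3.
  Number of Fox p-colorings (p prime) is p^2 if p = 3, else p.
  Since 31 does not divide 3, only trivial (constant) colorings exist.
  (So the trial a0 = 27, a1 = 4 with a0 != a1 does NOT extend to a valid coloring of the whole trefoil: the other two crossing relations require 3*(a1 - a0) = 0 (mod 31), which fails.)
  Total colorings = 31
Step 3: a2 = 12, total Fox 31-colorings = 31

12


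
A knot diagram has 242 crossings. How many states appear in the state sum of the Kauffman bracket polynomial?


Each crossing contributes 2 choices (A-smoothing or B-smoothing).
Total states = 2^242 = 7067388259113537318333190002971674063309935587502475832486424805170479104

7067388259113537318333190002971674063309935587502475832486424805170479104


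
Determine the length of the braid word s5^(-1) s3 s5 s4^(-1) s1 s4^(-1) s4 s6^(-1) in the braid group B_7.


The word length counts the number of generators (including inverses).
Listing each generator: s5^(-1), s3, s5, s4^(-1), s1, s4^(-1), s4, s6^(-1)
There are 8 generators in this braid word.

8


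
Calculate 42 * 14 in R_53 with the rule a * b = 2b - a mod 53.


42 * 14 = 2*14 - 42 mod 53
= 28 - 42 mod 53
= -14 mod 53 = 39

39


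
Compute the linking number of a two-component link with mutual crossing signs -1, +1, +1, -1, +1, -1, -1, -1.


Step 1: Count positive crossings: 3
Step 2: Count negative crossings: 5
Step 3: Sum of signs = 3 - 5 = -2
Step 4: Linking number = sum/2 = -2/2 = -1

-1


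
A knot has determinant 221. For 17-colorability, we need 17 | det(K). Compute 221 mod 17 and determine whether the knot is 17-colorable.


Step 1: A knot is p-colorable if and only if p divides its determinant.
Step 2: Compute 221 mod 17.
221 = 13 * 17 + 0
Step 3: 221 mod 17 = 0
Step 4: The knot is 17-colorable: yes

0


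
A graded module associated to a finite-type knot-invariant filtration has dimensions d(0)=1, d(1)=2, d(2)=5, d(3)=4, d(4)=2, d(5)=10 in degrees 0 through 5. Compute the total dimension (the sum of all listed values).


Total dimension = d(0) + d(1) + ... + d(5)
= 1 + 2 + 5 + 4 + 2 + 10
= 24

24


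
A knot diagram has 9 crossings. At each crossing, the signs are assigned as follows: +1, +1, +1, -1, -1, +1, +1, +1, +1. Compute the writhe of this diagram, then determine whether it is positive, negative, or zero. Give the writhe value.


Step 1: Count positive crossings (+1).
Positive crossings: 7
Step 2: Count negative crossings (-1).
Negative crossings: 2
Step 3: Writhe = (positive) - (negative)
w = 7 - 2 = 5
Step 4: |w| = 5, and w is positive

5


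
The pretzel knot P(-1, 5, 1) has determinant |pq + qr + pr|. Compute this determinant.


Step 1: Compute pq + qr + pr.
pq = (-1)*5 = -5
qr = 5*1 = 5
pr = (-1)*1 = -1
pq + qr + pr = -5 + 5 + (-1) = -1
Step 2: Take absolute value.
det(P(-1,5,1)) = |-1| = 1

1


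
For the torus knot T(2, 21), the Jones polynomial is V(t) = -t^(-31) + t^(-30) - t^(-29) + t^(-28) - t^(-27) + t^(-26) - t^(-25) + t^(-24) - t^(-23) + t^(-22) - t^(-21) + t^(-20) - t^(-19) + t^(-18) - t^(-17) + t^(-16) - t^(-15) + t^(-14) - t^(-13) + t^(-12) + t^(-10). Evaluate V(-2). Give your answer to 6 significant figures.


Substituting t = -2 into V(t) = -t^(-31) + t^(-30) - t^(-29) + t^(-28) - t^(-27) + t^(-26) - t^(-25) + t^(-24) - t^(-23) + t^(-22) - t^(-21) + t^(-20) - t^(-19) + t^(-18) - t^(-17) + t^(-16) - t^(-15) + t^(-14) - t^(-13) + t^(-12) + t^(-10):
  (-)t^(-31) = 4.65661e-10
  (+)t^(-30) = 9.31323e-10
  (-)t^(-29) = 1.86265e-09
  (+)t^(-28) = 3.72529e-09
  (-)t^(-27) = 7.45058e-09
  (+)t^(-26) = 1.49012e-08
  (-)t^(-25) = 2.98023e-08
  (+)t^(-24) = 5.96046e-08
  (-)t^(-23) = 1.19209e-07
  (+)t^(-22) = 2.38419e-07
  (-)t^(-21) = 4.76837e-07
  (+)t^(-20) = 9.53674e-07
  (-)t^(-19) = 1.90735e-06
  (+)t^(-18) = 3.8147e-06
  (-)t^(-17) = 7.62939e-06
  (+)t^(-16) = 1.52588e-05
  (-)t^(-15) = 3.05176e-05
  (+)t^(-14) = 6.10352e-05
  (-)t^(-13) = 0.00012207
  (+)t^(-12) = 0.000244141
  (+)t^(-10) = 0.000976562
Sum = (4.65661e-10) + (9.31323e-10) + (1.86265e-09) + (3.72529e-09) + (7.45058e-09) + (1.49012e-08) + (2.98023e-08) + (5.96046e-08) + (1.19209e-07) + (2.38419e-07) + (4.76837e-07) + (9.53674e-07) + (1.90735e-06) + (3.8147e-06) + (7.62939e-06) + (1.52588e-05) + (3.05176e-05) + (6.10352e-05) + (0.00012207) + (0.000244141) + (0.000976562)
= 0.001464843284
Rounded to 6 significant figures: 0.00146484

0.00146484


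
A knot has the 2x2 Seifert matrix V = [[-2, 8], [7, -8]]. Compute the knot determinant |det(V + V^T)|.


Step 1: Form V + V^T where V = [[-2, 8], [7, -8]]
  V^T = [[-2, 7], [8, -8]]
  V + V^T = [[-4, 15], [15, -16]]
Step 2: det(V + V^T) = (-4)*(-16) - 15*15
  = 64 - 225 = -161
Step 3: Knot determinant = |det(V + V^T)| = |-161| = 161

161


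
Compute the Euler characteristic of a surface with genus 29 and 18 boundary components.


chi = 2 - 2g - b
= 2 - 2*29 - 18
= 2 - 58 - 18 = -74

-74


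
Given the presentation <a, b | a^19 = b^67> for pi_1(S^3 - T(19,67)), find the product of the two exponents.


The relation is a^19 = b^67.
Product of exponents = 19 * 67
= 1273

1273


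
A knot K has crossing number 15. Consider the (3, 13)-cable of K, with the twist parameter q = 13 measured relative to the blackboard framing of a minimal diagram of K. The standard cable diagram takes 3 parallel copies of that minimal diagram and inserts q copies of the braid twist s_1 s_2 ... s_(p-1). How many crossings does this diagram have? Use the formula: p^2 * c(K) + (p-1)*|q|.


Step 1: Each of the c(K) crossings of the companion diagram becomes p*p = p^2 crossings among the p parallel strands, and each of the |q| twists s_1 s_2 ... s_(p-1) adds (p-1) crossings.
  Crossings = p^2 * c(K) + (p-1)*|q|
Step 2: = 3^2 * 15 + (3-1)*13
Step 3: = 9*15 + 2*13
Step 4: = 135 + 26 = 161

161


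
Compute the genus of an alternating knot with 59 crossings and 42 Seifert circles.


For alternating knots, g = (c - s + 1)/2.
= (59 - 42 + 1)/2
= 18/2 = 9

9


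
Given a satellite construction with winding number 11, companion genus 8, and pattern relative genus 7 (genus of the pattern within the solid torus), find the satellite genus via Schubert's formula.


Schubert: g(satellite) = g_rel(pattern) + |winding| * g(companion),
where g_rel(pattern) is the genus of the pattern relative to the solid torus.
= 7 + 11 * 8
= 7 + 88 = 95

95


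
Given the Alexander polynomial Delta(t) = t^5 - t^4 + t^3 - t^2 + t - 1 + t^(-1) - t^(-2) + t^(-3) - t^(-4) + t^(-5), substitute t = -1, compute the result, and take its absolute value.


Step 1: The polynomial has 11 terms with alternating signs, exponents from 5 down to -5.
Step 2: Substitute t = -1. The i-th term has coefficient (-1)^i and exponent (m-i),
  so its value is (-1)^i * (-1)^(m-i) = (-1)^m = -1 for every i.
Step 3: All 11 terms equal -1, so Delta(-1) = 11 * (-1) = -11
Step 4: |Delta(-1)| = 11

11


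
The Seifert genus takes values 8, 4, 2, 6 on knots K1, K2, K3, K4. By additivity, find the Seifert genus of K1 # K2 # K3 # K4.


The Seifert genus is additive under connected sum.
Seifert genus(K1 # K2 # K3 # K4) = (8) + (4) + (2) + (6)
= 20

20


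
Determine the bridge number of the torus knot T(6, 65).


The bridge number of T(p,q) is min(p,q).
min(6, 65) = 6

6


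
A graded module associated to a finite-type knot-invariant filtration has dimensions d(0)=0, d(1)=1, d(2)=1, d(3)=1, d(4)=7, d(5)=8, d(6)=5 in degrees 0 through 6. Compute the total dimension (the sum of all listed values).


Total dimension = d(0) + d(1) + ... + d(6)
= 0 + 1 + 1 + 1 + 7 + 8 + 5
= 23

23


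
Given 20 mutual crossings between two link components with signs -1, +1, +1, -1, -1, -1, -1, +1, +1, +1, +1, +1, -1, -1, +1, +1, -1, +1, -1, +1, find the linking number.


Step 1: Count positive crossings: 11
Step 2: Count negative crossings: 9
Step 3: Sum of signs = 11 - 9 = 2
Step 4: Linking number = sum/2 = 2/2 = 1

1


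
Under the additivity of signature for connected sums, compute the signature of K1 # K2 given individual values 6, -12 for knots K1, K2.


The signature is additive under connected sum.
signature(K1 # K2) = (6) + (-12)
= -6

-6


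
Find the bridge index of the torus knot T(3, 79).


The bridge number of T(p,q) is min(p,q).
min(3, 79) = 3

3


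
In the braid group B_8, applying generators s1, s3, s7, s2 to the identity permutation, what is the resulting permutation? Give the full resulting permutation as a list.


Starting with identity [1, 2, 3, 4, 5, 6, 7, 8].
Apply generators in sequence:
  After s1: [2, 1, 3, 4, 5, 6, 7, 8]
  After s3: [2, 1, 4, 3, 5, 6, 7, 8]
  After s7: [2, 1, 4, 3, 5, 6, 8, 7]
  After s2: [2, 4, 1, 3, 5, 6, 8, 7]
Final permutation: [2, 4, 1, 3, 5, 6, 8, 7]

[2, 4, 1, 3, 5, 6, 8, 7]


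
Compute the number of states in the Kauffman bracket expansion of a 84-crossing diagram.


Each crossing contributes 2 choices (A-smoothing or B-smoothing).
Total states = 2^84 = 19342813113834066795298816

19342813113834066795298816


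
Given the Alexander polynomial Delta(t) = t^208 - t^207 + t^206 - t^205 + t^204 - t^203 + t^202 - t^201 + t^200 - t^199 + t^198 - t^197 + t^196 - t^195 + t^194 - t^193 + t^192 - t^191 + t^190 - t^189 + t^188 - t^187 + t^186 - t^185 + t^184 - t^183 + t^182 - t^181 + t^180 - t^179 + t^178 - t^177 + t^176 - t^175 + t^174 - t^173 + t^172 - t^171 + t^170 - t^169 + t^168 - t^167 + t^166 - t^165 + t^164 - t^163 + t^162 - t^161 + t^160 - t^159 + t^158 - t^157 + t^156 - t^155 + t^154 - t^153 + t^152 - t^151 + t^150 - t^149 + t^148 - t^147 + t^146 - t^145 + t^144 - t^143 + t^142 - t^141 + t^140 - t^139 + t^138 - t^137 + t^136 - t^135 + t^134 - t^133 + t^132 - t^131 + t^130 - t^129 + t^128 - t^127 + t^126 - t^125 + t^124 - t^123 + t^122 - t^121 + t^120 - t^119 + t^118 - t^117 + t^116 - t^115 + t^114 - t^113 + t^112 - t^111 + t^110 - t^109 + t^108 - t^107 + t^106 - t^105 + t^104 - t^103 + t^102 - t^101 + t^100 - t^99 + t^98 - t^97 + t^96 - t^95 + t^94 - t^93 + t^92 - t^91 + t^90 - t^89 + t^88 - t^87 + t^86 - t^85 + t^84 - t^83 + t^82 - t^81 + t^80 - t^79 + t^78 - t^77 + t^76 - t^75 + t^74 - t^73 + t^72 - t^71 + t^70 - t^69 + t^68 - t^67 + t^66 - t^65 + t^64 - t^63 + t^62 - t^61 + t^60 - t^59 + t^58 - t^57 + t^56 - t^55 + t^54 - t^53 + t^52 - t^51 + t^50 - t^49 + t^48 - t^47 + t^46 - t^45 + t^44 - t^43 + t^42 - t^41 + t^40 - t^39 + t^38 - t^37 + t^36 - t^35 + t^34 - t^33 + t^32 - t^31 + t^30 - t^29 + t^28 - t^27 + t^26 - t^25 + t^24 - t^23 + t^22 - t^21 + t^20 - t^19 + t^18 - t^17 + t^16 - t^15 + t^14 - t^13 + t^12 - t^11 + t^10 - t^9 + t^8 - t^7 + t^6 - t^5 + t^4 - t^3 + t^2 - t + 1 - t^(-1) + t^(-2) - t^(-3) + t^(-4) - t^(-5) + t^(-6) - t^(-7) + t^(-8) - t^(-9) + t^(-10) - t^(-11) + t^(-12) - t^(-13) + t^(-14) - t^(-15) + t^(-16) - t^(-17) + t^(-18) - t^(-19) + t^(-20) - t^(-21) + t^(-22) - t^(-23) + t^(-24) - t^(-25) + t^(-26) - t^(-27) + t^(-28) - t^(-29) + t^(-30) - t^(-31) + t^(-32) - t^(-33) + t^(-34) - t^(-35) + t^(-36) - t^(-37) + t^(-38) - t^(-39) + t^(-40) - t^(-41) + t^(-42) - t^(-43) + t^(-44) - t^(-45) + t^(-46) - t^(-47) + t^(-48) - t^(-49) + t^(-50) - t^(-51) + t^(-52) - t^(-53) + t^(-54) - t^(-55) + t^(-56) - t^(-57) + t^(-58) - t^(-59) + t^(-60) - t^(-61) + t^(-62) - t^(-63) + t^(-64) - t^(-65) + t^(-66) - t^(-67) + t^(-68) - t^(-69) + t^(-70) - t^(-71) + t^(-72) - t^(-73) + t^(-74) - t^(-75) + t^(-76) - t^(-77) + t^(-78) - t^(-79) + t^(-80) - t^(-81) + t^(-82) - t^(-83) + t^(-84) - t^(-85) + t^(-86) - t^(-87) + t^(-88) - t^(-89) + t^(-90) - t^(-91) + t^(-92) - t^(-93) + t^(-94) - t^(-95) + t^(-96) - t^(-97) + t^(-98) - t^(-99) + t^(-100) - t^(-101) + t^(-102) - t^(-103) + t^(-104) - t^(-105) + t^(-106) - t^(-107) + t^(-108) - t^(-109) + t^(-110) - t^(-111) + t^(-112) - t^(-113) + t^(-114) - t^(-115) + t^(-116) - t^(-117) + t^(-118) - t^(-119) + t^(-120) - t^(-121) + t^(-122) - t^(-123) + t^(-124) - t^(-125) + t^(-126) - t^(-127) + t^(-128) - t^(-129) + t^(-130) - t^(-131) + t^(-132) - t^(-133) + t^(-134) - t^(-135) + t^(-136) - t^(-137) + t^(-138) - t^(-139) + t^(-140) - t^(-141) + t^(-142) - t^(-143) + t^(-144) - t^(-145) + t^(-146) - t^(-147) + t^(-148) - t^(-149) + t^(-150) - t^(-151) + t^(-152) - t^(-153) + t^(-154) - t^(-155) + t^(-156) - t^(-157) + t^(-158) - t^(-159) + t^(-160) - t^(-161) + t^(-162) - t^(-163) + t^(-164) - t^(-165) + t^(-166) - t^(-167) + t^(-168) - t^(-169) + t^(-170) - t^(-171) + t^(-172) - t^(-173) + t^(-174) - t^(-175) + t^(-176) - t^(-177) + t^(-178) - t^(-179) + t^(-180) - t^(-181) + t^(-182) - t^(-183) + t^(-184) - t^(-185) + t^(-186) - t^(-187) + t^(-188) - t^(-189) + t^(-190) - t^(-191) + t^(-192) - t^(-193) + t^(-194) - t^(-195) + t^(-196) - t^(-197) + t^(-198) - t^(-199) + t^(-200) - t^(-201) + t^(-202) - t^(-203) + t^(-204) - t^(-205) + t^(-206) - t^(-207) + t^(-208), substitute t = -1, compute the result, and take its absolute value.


Step 1: The polynomial has 417 terms with alternating signs, exponents from 208 down to -208.
Step 2: Substitute t = -1. The i-th term has coefficient (-1)^i and exponent (m-i),
  so its value is (-1)^i * (-1)^(m-i) = (-1)^m = 1 for every i.
Step 3: All 417 terms equal 1, so Delta(-1) = 417 * (1) = 417
Step 4: |Delta(-1)| = 417

417


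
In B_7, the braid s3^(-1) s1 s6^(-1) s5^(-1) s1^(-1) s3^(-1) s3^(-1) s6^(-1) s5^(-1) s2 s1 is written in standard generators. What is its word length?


The word length counts the number of generators (including inverses).
Listing each generator: s3^(-1), s1, s6^(-1), s5^(-1), s1^(-1), s3^(-1), s3^(-1), s6^(-1), s5^(-1), s2, s1
There are 11 generators in this braid word.

11


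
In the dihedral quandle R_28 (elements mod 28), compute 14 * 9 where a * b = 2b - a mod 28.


14 * 9 = 2*9 - 14 mod 28
= 18 - 14 mod 28
= 4 mod 28 = 4

4


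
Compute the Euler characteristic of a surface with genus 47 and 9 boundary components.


chi = 2 - 2g - b
= 2 - 2*47 - 9
= 2 - 94 - 9 = -101

-101


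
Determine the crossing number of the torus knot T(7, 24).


For a torus knot T(p, q) with gcd(p,q)=1,
the crossing number is min(p*(q-1), q*(p-1)).
p*(q-1) = 7*23 = 161
q*(p-1) = 24*6 = 144
min(161, 144) = 144

144


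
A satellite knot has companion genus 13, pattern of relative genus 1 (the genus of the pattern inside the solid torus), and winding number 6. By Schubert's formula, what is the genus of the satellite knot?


Schubert: g(satellite) = g_rel(pattern) + |winding| * g(companion),
where g_rel(pattern) is the genus of the pattern relative to the solid torus.
= 1 + 6 * 13
= 1 + 78 = 79

79


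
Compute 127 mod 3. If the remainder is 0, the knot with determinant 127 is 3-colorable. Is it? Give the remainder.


Step 1: A knot is p-colorable if and only if p divides its determinant.
Step 2: Compute 127 mod 3.
127 = 42 * 3 + 1
Step 3: 127 mod 3 = 1
Step 4: The knot is 3-colorable: no

1


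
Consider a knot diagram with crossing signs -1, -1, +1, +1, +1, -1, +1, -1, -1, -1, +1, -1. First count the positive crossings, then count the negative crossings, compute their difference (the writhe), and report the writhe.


Step 1: Count positive crossings (+1).
Positive crossings: 5
Step 2: Count negative crossings (-1).
Negative crossings: 7
Step 3: Writhe = (positive) - (negative)
w = 5 - 7 = -2
Step 4: |w| = 2, and w is negative

-2


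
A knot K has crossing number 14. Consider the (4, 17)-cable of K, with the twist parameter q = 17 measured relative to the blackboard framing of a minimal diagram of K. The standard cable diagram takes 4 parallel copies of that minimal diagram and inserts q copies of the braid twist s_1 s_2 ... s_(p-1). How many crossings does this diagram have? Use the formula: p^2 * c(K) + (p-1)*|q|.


Step 1: Each of the c(K) crossings of the companion diagram becomes p*p = p^2 crossings among the p parallel strands, and each of the |q| twists s_1 s_2 ... s_(p-1) adds (p-1) crossings.
  Crossings = p^2 * c(K) + (p-1)*|q|
Step 2: = 4^2 * 14 + (4-1)*17
Step 3: = 16*14 + 3*17
Step 4: = 224 + 51 = 275

275


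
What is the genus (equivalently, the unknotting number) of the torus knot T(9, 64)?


For a torus knot T(p,q), both the unknotting number and genus equal (p-1)(q-1)/2.
= (9-1)(64-1)/2
= 8*63/2
= 504/2 = 252

252


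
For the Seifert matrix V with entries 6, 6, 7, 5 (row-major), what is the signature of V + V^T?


Step 1: V + V^T = [[12, 13], [13, 10]]
Step 2: trace = 22, det = -49
Step 3: Discriminant = 22^2 - 4*(-49) = 680
Step 4: Eigenvalues: 24.0384, -2.0384
Step 5: Signature = (# positive eigenvalues) - (# negative eigenvalues) = 0

0


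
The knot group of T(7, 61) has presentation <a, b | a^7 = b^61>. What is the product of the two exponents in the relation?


The relation is a^7 = b^61.
Product of exponents = 7 * 61
= 427

427


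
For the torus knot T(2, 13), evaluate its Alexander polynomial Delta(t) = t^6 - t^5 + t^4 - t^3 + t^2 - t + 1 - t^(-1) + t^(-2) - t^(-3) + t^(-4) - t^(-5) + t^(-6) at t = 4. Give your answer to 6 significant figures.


Substituting t = 4 into Delta(t) = t^6 - t^5 + t^4 - t^3 + t^2 - t + 1 - t^(-1) + t^(-2) - t^(-3) + t^(-4) - t^(-5) + t^(-6):
Term values: (4096) + (-1024) + (256) + (-64) + (16) + (-4) + (1) + (-0.25) + (0.0625) + (-0.015625) + (0.00390625) + (-0.000976562) + (0.000244141)
Sum = 3276.800049
Rounded to 6 significant figures: 3276.8

3276.8


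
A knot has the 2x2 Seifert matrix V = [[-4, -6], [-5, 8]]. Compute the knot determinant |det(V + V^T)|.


Step 1: Form V + V^T where V = [[-4, -6], [-5, 8]]
  V^T = [[-4, -5], [-6, 8]]
  V + V^T = [[-8, -11], [-11, 16]]
Step 2: det(V + V^T) = (-8)*16 - (-11)*(-11)
  = -128 - 121 = -249
Step 3: Knot determinant = |det(V + V^T)| = |-249| = 249

249


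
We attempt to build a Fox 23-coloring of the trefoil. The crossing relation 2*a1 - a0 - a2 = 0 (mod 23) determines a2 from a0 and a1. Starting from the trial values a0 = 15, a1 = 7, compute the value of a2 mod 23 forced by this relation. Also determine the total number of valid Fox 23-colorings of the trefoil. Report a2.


Step 1: Apply the given crossing relation 2*a1 - a0 - a2 = 0 (mod 23).
  a2 = 2*a1 - a0 mod 23
  a2 = 2*7 - 15 mod 23
  a2 = 14 - 15 mod 23
  a2 = -1 mod 23 = 22
Step 2: The trefoil has determinant 3.
  Number of Fox p-colorings (p prime) is p^2 if p = 3, else p.
  Since 23 does not divide 3, only trivial (constant) colorings exist.
  (So the trial a0 = 15, a1 = 7 with a0 != a1 does NOT extend to a valid coloring of the whole trefoil: the other two crossing relations require 3*(a1 - a0) = 0 (mod 23), which fails.)
  Total colorings = 23
Step 3: a2 = 22, total Fox 23-colorings = 23

22


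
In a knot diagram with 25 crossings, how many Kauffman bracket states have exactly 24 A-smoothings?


We choose which 24 of 25 crossings get A-smoothings.
C(25, 24) = 25! / (24! * 1!)
= 25

25


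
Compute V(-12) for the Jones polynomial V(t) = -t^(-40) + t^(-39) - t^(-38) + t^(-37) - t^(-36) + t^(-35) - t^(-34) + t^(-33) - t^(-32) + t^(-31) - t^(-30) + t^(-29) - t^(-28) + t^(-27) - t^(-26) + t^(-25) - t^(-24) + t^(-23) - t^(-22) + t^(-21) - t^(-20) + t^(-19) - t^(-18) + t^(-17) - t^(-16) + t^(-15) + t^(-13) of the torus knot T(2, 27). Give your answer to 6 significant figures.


Substituting t = -12 into V(t) = -t^(-40) + t^(-39) - t^(-38) + t^(-37) - t^(-36) + t^(-35) - t^(-34) + t^(-33) - t^(-32) + t^(-31) - t^(-30) + t^(-29) - t^(-28) + t^(-27) - t^(-26) + t^(-25) - t^(-24) + t^(-23) - t^(-22) + t^(-21) - t^(-20) + t^(-19) - t^(-18) + t^(-17) - t^(-16) + t^(-15) + t^(-13):
  (-)t^(-40) = -6.80378e-44
  (+)t^(-39) = -8.16453e-43
  (-)t^(-38) = -9.79744e-42
  (+)t^(-37) = -1.17569e-40
  (-)t^(-36) = -1.41083e-39
  (+)t^(-35) = -1.693e-38
  (-)t^(-34) = -2.0316e-37
  (+)t^(-33) = -2.43792e-36
  (-)t^(-32) = -2.9255e-35
  (+)t^(-31) = -3.5106e-34
  (-)t^(-30) = -4.21272e-33
  (+)t^(-29) = -5.05526e-32
  (-)t^(-28) = -6.06632e-31
  (+)t^(-27) = -7.27958e-30
  (-)t^(-26) = -8.7355e-29
  (+)t^(-25) = -1.04826e-27
  (-)t^(-24) = -1.25791e-26
  (+)t^(-23) = -1.50949e-25
  (-)t^(-22) = -1.81139e-24
  (+)t^(-21) = -2.17367e-23
  (-)t^(-20) = -2.60841e-22
  (+)t^(-19) = -3.13009e-21
  (-)t^(-18) = -3.7561e-20
  (+)t^(-17) = -4.50732e-19
  (-)t^(-16) = -5.40879e-18
  (+)t^(-15) = -6.49055e-17
  (+)t^(-13) = -9.34639e-15
Sum = (-6.80378e-44) + (-8.16453e-43) + (-9.79744e-42) + (-1.17569e-40) + (-1.41083e-39) + (-1.693e-38) + (-2.0316e-37) + (-2.43792e-36) + (-2.9255e-35) + (-3.5106e-34) + (-4.21272e-33) + (-5.05526e-32) + (-6.06632e-31) + (-7.27958e-30) + (-8.7355e-29) + (-1.04826e-27) + (-1.25791e-26) + (-1.50949e-25) + (-1.81139e-24) + (-2.17367e-23) + (-2.60841e-22) + (-3.13009e-21) + (-3.7561e-20) + (-4.50732e-19) + (-5.40879e-18) + (-6.49055e-17) + (-9.34639e-15)
= -9.417193868e-15
Rounded to 6 significant figures: -9.41719e-15

-9.41719e-15


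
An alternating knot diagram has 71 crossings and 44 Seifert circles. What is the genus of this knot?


For alternating knots, g = (c - s + 1)/2.
= (71 - 44 + 1)/2
= 28/2 = 14

14


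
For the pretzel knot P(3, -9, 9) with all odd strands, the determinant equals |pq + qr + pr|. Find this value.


Step 1: Compute pq + qr + pr.
pq = 3*(-9) = -27
qr = (-9)*9 = -81
pr = 3*9 = 27
pq + qr + pr = -27 + (-81) + 27 = -81
Step 2: Take absolute value.
det(P(3,-9,9)) = |-81| = 81

81


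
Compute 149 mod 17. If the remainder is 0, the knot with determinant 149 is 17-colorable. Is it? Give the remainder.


Step 1: A knot is p-colorable if and only if p divides its determinant.
Step 2: Compute 149 mod 17.
149 = 8 * 17 + 13
Step 3: 149 mod 17 = 13
Step 4: The knot is 17-colorable: no

13
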